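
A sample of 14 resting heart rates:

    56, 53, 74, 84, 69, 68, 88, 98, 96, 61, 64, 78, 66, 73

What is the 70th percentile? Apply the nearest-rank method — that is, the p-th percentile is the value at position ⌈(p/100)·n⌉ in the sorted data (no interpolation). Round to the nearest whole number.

Sorted: 53, 56, 61, 64, 66, 68, 69, 73, 74, 78, 84, 88, 96, 98.
n = 14.
Position = ⌈70/100 · 14⌉ = ⌈9.8⌉ = 10.
The value at rank 10 is 78.

78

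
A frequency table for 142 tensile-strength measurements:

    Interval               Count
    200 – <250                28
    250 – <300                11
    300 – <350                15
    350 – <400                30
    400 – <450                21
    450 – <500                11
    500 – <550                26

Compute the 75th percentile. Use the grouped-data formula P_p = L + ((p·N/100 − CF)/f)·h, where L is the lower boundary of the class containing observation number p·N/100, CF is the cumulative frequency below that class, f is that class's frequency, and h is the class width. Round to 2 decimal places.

456.82

N = 142; target position k = 75/100 · 142 = 106.5.
Cumulative frequencies: 28, 39, 54, 84, 105, 116, 142.
Observation 106.5 falls in the class 450 – <500.
L = 450, CF = 105, f = 11, h = 50.
P75 = 450 + ((106.5 − 105)/11)·50 = 450 + 6.81818 = 456.818.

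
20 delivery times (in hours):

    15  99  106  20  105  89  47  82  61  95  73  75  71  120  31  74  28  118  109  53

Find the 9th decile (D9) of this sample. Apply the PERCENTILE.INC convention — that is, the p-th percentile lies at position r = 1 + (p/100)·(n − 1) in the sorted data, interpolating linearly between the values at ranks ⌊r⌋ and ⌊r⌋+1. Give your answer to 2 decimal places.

Sorted: 15, 20, 28, 31, 47, 53, 61, 71, 73, 74, 75, 82, 89, 95, 99, 105, 106, 109, 118, 120.
n = 20.
r = 1 + (90/100)·(20 − 1) = 1 + 17.1 = 18.1.
Rank 18 is 109 and rank 19 is 118.
Interpolate: 109 + 0.1·(118 − 109) = 109 + 0.1·9 = 109.9.

109.90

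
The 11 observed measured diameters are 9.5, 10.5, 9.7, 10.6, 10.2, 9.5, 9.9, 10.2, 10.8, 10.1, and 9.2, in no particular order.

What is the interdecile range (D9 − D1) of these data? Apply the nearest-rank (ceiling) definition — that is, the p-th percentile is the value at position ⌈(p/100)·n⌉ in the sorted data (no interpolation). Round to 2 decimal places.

1.10

Sorted: 9.2, 9.5, 9.5, 9.7, 9.9, 10.1, 10.2, 10.2, 10.5, 10.6, 10.8.
n = 11.
P10: rank ⌈10/100·11⌉ = 2 → 9.5.
P90: rank ⌈90/100·11⌉ = 10 → 10.6.
Difference: 10.6 − 9.5 = 1.1.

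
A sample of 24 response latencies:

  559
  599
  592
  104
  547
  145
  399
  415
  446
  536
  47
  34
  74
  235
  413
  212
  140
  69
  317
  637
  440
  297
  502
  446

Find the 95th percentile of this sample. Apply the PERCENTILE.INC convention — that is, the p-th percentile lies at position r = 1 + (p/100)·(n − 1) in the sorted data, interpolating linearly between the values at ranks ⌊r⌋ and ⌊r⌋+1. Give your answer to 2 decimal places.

Sorted: 34, 47, 69, 74, 104, 140, 145, 212, 235, 297, 317, 399, 413, 415, 440, 446, 446, 502, 536, 547, 559, 592, 599, 637.
n = 24.
r = 1 + (95/100)·(24 − 1) = 1 + 21.85 = 22.85.
Rank 22 is 592 and rank 23 is 599.
Interpolate: 592 + 0.85·(599 − 592) = 592 + 0.85·7 = 597.95.

597.95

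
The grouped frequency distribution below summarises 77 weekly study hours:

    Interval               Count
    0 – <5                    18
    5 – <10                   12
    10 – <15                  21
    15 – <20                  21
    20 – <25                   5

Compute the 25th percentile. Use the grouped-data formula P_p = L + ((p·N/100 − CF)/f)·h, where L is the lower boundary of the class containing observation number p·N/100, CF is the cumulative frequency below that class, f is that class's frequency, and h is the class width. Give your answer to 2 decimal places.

5.52

N = 77; target position k = 25/100 · 77 = 19.25.
Cumulative frequencies: 18, 30, 51, 72, 77.
Observation 19.25 falls in the class 5 – <10.
L = 5, CF = 18, f = 12, h = 5.
P25 = 5 + ((19.25 − 18)/12)·5 = 5 + 0.520833 = 5.52083.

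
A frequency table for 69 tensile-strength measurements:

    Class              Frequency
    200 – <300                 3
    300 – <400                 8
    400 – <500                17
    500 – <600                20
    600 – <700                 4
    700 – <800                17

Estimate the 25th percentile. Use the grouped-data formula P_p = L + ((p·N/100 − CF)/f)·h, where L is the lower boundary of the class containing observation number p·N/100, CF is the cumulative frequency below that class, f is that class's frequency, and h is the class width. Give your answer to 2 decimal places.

436.76

N = 69; target position k = 25/100 · 69 = 17.25.
Cumulative frequencies: 3, 11, 28, 48, 52, 69.
Observation 17.25 falls in the class 400 – <500.
L = 400, CF = 11, f = 17, h = 100.
P25 = 400 + ((17.25 − 11)/17)·100 = 400 + 36.7647 = 436.765.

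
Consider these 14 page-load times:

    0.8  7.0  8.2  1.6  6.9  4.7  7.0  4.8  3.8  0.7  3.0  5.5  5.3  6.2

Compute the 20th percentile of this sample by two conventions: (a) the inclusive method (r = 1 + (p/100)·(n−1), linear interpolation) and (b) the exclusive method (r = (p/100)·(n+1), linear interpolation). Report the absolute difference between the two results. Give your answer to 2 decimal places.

0.84

Sorted: 0.7, 0.8, 1.6, 3.0, 3.8, 4.7, 4.8, 5.3, 5.5, 6.2, 6.9, 7.0, 7.0, 8.2.
n = 14.
(a) r = 3.6; between ranks 3 (1.6) and 4 (3.0): 2.44.
(b) r = 3 → value at rank 3 = 1.6.
|2.44 − 1.6| = 0.84.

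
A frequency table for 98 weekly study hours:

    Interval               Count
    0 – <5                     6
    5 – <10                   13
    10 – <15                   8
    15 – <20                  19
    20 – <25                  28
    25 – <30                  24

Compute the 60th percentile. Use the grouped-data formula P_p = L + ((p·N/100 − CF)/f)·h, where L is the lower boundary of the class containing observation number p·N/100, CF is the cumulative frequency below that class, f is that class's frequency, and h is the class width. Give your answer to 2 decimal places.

N = 98; target position k = 60/100 · 98 = 58.8.
Cumulative frequencies: 6, 19, 27, 46, 74, 98.
Observation 58.8 falls in the class 20 – <25.
L = 20, CF = 46, f = 28, h = 5.
P60 = 20 + ((58.8 − 46)/28)·5 = 20 + 2.28571 = 22.2857.

22.29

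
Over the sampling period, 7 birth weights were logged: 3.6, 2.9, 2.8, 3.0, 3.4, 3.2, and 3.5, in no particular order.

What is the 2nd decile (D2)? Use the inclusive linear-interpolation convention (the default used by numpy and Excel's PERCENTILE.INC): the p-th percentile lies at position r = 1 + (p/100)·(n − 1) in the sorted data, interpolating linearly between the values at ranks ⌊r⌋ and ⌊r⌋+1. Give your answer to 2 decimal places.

Sorted: 2.8, 2.9, 3.0, 3.2, 3.4, 3.5, 3.6.
n = 7.
r = 1 + (20/100)·(7 − 1) = 1 + 1.2 = 2.2.
Rank 2 is 2.9 and rank 3 is 3.0.
Interpolate: 2.9 + 0.2·(3.0 − 2.9) = 2.9 + 0.2·0.1 = 2.92.

2.92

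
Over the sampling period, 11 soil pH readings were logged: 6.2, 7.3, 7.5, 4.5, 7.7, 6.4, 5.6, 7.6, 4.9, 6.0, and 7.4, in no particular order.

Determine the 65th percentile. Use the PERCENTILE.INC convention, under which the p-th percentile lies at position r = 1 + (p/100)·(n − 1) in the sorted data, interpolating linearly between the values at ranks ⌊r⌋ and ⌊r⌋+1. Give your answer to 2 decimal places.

7.35

Sorted: 4.5, 4.9, 5.6, 6.0, 6.2, 6.4, 7.3, 7.4, 7.5, 7.6, 7.7.
n = 11.
r = 1 + (65/100)·(11 − 1) = 1 + 6.5 = 7.5.
Rank 7 is 7.3 and rank 8 is 7.4.
Interpolate: 7.3 + 0.5·(7.4 − 7.3) = 7.3 + 0.5·0.1 = 7.35.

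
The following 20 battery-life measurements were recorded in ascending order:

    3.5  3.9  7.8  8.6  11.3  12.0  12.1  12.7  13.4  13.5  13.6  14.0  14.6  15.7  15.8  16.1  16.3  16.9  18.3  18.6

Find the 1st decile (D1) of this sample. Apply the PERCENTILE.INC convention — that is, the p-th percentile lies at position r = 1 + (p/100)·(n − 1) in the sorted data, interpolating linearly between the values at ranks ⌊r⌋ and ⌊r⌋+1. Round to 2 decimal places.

7.41

n = 20.
r = 1 + (10/100)·(20 − 1) = 1 + 1.9 = 2.9.
Rank 2 is 3.9 and rank 3 is 7.8.
Interpolate: 3.9 + 0.9·(7.8 − 3.9) = 3.9 + 0.9·3.9 = 7.41.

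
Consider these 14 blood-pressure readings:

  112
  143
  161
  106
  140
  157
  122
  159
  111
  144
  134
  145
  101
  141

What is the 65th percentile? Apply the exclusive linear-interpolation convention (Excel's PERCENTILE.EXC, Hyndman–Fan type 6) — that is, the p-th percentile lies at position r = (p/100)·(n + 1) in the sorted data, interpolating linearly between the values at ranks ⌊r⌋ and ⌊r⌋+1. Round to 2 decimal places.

143.75

Sorted: 101, 106, 111, 112, 122, 134, 140, 141, 143, 144, 145, 157, 159, 161.
n = 14.
r = (65/100)·(14 + 1) = 9.75.
Rank 9 is 143 and rank 10 is 144.
Interpolate: 143 + 0.75·(144 − 143) = 143 + 0.75·1 = 143.75.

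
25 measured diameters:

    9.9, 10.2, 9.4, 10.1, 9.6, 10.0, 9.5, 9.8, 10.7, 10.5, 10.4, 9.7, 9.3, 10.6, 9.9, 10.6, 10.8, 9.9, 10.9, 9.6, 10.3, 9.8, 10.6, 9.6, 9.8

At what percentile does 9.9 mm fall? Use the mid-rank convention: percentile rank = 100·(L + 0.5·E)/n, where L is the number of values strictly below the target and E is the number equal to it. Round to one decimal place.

46.0

Sorted: 9.3, 9.4, 9.5, 9.6, 9.6, 9.6, 9.7, 9.8, 9.8, 9.8, 9.9, 9.9, 9.9, 10.0, 10.1, 10.2, 10.3, 10.4, 10.5, 10.6, 10.6, 10.6, 10.7, 10.8, 10.9.
Count below 9.9: L = 10; count equal: E = 3; n = 25.
Percentile rank = 100·(10 + 0.5·3)/25 = 100·11.5/25 = 46.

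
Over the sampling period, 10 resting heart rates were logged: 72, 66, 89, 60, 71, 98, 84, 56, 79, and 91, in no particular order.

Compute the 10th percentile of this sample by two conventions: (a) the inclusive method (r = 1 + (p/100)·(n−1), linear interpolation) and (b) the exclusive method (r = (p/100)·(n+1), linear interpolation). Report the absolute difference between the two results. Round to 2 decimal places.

3.20

Sorted: 56, 60, 66, 71, 72, 79, 84, 89, 91, 98.
n = 10.
(a) r = 1.9; between ranks 1 (56) and 2 (60): 59.6.
(b) r = 1.1; between ranks 1 (56) and 2 (60): 56.4.
|59.6 − 56.4| = 3.2.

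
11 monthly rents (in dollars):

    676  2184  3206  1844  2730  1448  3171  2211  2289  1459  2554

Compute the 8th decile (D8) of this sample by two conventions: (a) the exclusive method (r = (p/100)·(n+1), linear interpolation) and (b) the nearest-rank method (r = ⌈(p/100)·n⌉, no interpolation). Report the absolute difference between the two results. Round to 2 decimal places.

Sorted: 676, 1448, 1459, 1844, 2184, 2211, 2289, 2554, 2730, 3171, 3206.
n = 11.
(a) r = 9.6; between ranks 9 (2730) and 10 (3171): 2994.6.
(b) the nearest-rank method: rank 9 → 2730.
|2994.6 − 2730| = 264.6.

264.60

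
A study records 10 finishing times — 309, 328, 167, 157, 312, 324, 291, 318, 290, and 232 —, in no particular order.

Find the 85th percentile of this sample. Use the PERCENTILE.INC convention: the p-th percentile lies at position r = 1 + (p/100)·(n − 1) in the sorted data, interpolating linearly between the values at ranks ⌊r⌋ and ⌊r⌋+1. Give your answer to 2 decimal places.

321.90

Sorted: 157, 167, 232, 290, 291, 309, 312, 318, 324, 328.
n = 10.
r = 1 + (85/100)·(10 − 1) = 1 + 7.65 = 8.65.
Rank 8 is 318 and rank 9 is 324.
Interpolate: 318 + 0.65·(324 − 318) = 318 + 0.65·6 = 321.9.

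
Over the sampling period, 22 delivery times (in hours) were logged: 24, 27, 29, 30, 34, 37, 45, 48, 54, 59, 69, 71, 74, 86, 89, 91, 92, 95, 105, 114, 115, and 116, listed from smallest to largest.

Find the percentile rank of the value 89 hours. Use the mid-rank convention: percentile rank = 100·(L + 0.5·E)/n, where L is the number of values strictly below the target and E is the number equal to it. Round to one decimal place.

65.9

Count below 89: L = 14; count equal: E = 1; n = 22.
Percentile rank = 100·(14 + 0.5·1)/22 = 100·14.5/22 = 65.91.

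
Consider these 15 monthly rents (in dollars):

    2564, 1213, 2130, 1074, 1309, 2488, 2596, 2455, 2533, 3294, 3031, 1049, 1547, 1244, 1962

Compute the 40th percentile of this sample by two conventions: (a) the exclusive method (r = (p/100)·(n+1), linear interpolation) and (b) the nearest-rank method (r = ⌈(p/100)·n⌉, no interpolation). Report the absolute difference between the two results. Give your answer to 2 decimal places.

166.00

Sorted: 1049, 1074, 1213, 1244, 1309, 1547, 1962, 2130, 2455, 2488, 2533, 2564, 2596, 3031, 3294.
n = 15.
(a) r = 6.4; between ranks 6 (1547) and 7 (1962): 1713.
(b) the nearest-rank method: rank 6 → 1547.
|1713 − 1547| = 166.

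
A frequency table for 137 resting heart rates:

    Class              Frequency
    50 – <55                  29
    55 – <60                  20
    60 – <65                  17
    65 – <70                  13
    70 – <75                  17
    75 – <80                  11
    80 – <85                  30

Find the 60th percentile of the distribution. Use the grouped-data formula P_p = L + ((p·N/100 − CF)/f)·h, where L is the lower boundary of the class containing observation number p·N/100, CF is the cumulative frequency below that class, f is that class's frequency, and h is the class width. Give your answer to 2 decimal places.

70.94

N = 137; target position k = 60/100 · 137 = 82.2.
Cumulative frequencies: 29, 49, 66, 79, 96, 107, 137.
Observation 82.2 falls in the class 70 – <75.
L = 70, CF = 79, f = 17, h = 5.
P60 = 70 + ((82.2 − 79)/17)·5 = 70 + 0.941176 = 70.9412.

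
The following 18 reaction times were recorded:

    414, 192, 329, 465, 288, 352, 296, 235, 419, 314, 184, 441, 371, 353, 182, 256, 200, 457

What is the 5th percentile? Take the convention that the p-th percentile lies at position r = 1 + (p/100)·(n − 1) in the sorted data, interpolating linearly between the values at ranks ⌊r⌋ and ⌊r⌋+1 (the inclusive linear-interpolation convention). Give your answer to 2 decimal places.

Sorted: 182, 184, 192, 200, 235, 256, 288, 296, 314, 329, 352, 353, 371, 414, 419, 441, 457, 465.
n = 18.
r = 1 + (5/100)·(18 − 1) = 1 + 0.85 = 1.85.
Rank 1 is 182 and rank 2 is 184.
Interpolate: 182 + 0.85·(184 − 182) = 182 + 0.85·2 = 183.7.

183.70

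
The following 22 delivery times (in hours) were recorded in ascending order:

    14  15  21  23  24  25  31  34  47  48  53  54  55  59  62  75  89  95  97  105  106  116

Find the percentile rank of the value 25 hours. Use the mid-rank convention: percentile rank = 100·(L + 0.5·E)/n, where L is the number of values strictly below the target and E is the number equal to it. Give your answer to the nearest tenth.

Count below 25: L = 5; count equal: E = 1; n = 22.
Percentile rank = 100·(5 + 0.5·1)/22 = 100·5.5/22 = 25.

25.0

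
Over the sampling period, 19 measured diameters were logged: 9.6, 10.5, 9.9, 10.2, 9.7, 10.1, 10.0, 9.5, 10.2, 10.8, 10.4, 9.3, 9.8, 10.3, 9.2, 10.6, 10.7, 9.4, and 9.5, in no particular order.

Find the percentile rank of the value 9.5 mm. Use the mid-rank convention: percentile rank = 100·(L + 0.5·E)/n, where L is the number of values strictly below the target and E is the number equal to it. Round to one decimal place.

21.1

Sorted: 9.2, 9.3, 9.4, 9.5, 9.5, 9.6, 9.7, 9.8, 9.9, 10.0, 10.1, 10.2, 10.2, 10.3, 10.4, 10.5, 10.6, 10.7, 10.8.
Count below 9.5: L = 3; count equal: E = 2; n = 19.
Percentile rank = 100·(3 + 0.5·2)/19 = 100·4/19 = 21.05.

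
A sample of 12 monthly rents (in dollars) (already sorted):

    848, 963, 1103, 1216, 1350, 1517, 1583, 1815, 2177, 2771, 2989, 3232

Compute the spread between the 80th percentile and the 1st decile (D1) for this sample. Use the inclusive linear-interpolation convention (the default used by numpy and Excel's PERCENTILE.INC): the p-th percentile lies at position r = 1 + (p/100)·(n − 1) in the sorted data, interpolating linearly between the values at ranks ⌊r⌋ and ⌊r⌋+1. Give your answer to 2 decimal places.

n = 12.
P10: r = 2.1; ranks 2–3 are 963, 1103; interpolating gives 977.
P80: r = 9.8; ranks 9–10 are 2177, 2771; interpolating gives 2652.2.
Difference: 2652.2 − 977 = 1675.2.

1675.20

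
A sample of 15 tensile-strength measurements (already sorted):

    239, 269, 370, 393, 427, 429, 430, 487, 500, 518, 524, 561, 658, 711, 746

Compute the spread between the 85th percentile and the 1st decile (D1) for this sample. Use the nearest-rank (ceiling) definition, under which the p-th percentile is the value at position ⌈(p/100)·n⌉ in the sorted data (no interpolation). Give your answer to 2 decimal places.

n = 15.
P10: rank ⌈10/100·15⌉ = 2 → 269.
P85: rank ⌈85/100·15⌉ = 13 → 658.
Difference: 658 − 269 = 389.

389.00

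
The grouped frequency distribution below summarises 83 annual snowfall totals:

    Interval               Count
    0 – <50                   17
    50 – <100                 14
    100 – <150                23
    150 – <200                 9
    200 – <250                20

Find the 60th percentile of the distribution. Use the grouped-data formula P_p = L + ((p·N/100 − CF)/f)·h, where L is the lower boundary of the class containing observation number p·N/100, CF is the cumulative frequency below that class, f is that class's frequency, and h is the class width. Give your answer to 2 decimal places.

140.87

N = 83; target position k = 60/100 · 83 = 49.8.
Cumulative frequencies: 17, 31, 54, 63, 83.
Observation 49.8 falls in the class 100 – <150.
L = 100, CF = 31, f = 23, h = 50.
P60 = 100 + ((49.8 − 31)/23)·50 = 100 + 40.8696 = 140.87.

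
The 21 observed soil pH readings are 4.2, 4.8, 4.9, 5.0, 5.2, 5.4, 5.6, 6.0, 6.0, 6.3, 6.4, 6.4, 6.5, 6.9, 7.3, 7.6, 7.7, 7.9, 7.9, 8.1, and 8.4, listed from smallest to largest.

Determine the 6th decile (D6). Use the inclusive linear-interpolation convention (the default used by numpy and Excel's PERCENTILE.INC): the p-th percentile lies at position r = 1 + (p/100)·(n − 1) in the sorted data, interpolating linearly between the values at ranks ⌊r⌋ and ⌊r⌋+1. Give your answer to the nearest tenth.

6.5

n = 21.
r = 1 + (60/100)·(21 − 1) = 1 + 12 = 13.
r is an integer, so P60 is the value at rank 13: 6.5.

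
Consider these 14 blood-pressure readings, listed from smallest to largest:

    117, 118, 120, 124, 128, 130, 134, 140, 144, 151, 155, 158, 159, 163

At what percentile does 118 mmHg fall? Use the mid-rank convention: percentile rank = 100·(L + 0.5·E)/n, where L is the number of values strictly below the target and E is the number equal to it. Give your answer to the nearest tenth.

10.7

Count below 118: L = 1; count equal: E = 1; n = 14.
Percentile rank = 100·(1 + 0.5·1)/14 = 100·1.5/14 = 10.71.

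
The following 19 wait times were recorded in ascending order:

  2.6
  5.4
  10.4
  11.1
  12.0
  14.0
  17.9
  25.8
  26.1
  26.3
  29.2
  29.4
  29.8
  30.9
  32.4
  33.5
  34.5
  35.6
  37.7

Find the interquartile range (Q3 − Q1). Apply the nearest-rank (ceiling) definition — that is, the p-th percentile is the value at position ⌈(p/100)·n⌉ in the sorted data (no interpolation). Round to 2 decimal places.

20.40

n = 19.
P25: rank ⌈25/100·19⌉ = 5 → 12.
P75: rank ⌈75/100·19⌉ = 15 → 32.4.
Difference: 32.4 − 12 = 20.4.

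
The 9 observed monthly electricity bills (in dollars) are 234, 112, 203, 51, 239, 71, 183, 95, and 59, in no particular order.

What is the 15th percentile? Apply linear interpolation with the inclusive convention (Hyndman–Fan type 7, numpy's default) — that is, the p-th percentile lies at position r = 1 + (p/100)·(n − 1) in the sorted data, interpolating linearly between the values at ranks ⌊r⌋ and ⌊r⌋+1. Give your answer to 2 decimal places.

Sorted: 51, 59, 71, 95, 112, 183, 203, 234, 239.
n = 9.
r = 1 + (15/100)·(9 − 1) = 1 + 1.2 = 2.2.
Rank 2 is 59 and rank 3 is 71.
Interpolate: 59 + 0.2·(71 − 59) = 59 + 0.2·12 = 61.4.

61.40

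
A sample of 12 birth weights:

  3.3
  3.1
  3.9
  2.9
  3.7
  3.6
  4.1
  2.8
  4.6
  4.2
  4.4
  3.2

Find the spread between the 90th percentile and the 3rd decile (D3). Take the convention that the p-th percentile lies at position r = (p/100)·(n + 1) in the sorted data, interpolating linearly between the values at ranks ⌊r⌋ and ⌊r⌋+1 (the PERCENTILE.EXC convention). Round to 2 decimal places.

1.35

Sorted: 2.8, 2.9, 3.1, 3.2, 3.3, 3.6, 3.7, 3.9, 4.1, 4.2, 4.4, 4.6.
n = 12.
P30: r = 3.9; ranks 3–4 are 3.1, 3.2; interpolating gives 3.19.
P90: r = 11.7; ranks 11–12 are 4.4, 4.6; interpolating gives 4.54.
Difference: 4.54 − 3.19 = 1.35.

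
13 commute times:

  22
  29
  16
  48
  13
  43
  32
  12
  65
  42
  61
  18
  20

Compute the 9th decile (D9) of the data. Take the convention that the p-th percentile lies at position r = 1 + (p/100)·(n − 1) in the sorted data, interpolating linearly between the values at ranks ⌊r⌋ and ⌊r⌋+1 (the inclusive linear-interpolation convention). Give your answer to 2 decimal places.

58.40

Sorted: 12, 13, 16, 18, 20, 22, 29, 32, 42, 43, 48, 61, 65.
n = 13.
r = 1 + (90/100)·(13 − 1) = 1 + 10.8 = 11.8.
Rank 11 is 48 and rank 12 is 61.
Interpolate: 48 + 0.8·(61 − 48) = 48 + 0.8·13 = 58.4.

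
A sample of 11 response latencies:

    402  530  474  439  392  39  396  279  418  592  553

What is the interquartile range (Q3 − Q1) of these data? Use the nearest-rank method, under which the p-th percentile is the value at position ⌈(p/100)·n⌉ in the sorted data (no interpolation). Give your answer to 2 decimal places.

Sorted: 39, 279, 392, 396, 402, 418, 439, 474, 530, 553, 592.
n = 11.
P25: rank ⌈25/100·11⌉ = 3 → 392.
P75: rank ⌈75/100·11⌉ = 9 → 530.
Difference: 530 − 392 = 138.

138.00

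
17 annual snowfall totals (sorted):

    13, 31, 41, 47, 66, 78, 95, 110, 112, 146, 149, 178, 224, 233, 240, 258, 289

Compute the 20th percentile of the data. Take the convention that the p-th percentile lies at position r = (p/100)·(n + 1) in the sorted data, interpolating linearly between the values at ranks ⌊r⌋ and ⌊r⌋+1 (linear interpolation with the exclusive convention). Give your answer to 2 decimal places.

44.60

n = 17.
r = (20/100)·(17 + 1) = 3.6.
Rank 3 is 41 and rank 4 is 47.
Interpolate: 41 + 0.6·(47 − 41) = 41 + 0.6·6 = 44.6.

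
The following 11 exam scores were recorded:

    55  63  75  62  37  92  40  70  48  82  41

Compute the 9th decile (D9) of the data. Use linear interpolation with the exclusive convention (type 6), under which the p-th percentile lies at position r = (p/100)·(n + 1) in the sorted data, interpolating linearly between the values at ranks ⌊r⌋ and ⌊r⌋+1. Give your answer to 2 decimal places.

90.00

Sorted: 37, 40, 41, 48, 55, 62, 63, 70, 75, 82, 92.
n = 11.
r = (90/100)·(11 + 1) = 10.8.
Rank 10 is 82 and rank 11 is 92.
Interpolate: 82 + 0.8·(92 − 82) = 82 + 0.8·10 = 90.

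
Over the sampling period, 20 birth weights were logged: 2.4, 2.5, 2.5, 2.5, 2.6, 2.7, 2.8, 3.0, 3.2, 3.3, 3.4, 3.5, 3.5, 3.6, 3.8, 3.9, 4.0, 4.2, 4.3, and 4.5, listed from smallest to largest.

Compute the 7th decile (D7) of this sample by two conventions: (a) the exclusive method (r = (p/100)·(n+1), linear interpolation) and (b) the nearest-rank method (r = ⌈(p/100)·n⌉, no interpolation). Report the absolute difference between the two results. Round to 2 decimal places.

n = 20.
(a) r = 14.7; between ranks 14 (3.6) and 15 (3.8): 3.74.
(b) the nearest-rank method: rank 14 → 3.6.
|3.74 − 3.6| = 0.14.

0.14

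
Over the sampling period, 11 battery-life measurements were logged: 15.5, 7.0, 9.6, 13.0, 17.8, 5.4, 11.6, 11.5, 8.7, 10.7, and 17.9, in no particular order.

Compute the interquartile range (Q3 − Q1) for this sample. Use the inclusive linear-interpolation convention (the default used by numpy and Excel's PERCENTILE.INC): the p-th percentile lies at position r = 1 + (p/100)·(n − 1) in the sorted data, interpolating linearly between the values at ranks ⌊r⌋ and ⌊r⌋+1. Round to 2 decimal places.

5.10

Sorted: 5.4, 7.0, 8.7, 9.6, 10.7, 11.5, 11.6, 13.0, 15.5, 17.8, 17.9.
n = 11.
P25: r = 3.5; ranks 3–4 are 8.7, 9.6; interpolating gives 9.15.
P75: r = 8.5; ranks 8–9 are 13.0, 15.5; interpolating gives 14.25.
Difference: 14.25 − 9.15 = 5.1.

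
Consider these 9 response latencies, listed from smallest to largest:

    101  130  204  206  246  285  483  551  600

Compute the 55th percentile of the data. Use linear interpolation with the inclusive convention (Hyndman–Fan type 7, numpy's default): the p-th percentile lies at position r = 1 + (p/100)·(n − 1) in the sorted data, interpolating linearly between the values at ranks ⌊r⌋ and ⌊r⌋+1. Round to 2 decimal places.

261.60

n = 9.
r = 1 + (55/100)·(9 − 1) = 1 + 4.4 = 5.4.
Rank 5 is 246 and rank 6 is 285.
Interpolate: 246 + 0.4·(285 − 246) = 246 + 0.4·39 = 261.6.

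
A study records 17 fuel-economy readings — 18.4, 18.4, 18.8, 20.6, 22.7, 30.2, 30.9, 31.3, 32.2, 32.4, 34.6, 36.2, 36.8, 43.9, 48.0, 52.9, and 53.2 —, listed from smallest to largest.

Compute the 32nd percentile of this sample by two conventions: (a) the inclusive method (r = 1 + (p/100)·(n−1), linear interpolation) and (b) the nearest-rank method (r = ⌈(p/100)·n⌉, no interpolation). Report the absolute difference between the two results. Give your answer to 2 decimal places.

0.08

n = 17.
(a) r = 6.12; between ranks 6 (30.2) and 7 (30.9): 30.284.
(b) the nearest-rank method: rank 6 → 30.2.
|30.284 − 30.2| = 0.084.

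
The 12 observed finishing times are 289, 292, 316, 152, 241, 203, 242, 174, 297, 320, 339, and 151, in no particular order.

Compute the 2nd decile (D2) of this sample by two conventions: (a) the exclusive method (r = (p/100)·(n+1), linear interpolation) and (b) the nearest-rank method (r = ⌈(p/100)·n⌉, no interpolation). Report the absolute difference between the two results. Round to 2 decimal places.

Sorted: 151, 152, 174, 203, 241, 242, 289, 292, 297, 316, 320, 339.
n = 12.
(a) r = 2.6; between ranks 2 (152) and 3 (174): 165.2.
(b) the nearest-rank method: rank 3 → 174.
|165.2 − 174| = 8.8.

8.80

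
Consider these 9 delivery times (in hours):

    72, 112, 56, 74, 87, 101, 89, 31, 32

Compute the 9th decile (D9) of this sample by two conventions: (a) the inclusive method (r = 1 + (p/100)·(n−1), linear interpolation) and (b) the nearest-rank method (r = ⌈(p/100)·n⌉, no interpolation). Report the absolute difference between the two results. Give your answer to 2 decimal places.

Sorted: 31, 32, 56, 72, 74, 87, 89, 101, 112.
n = 9.
(a) r = 8.2; between ranks 8 (101) and 9 (112): 103.2.
(b) the nearest-rank method: rank 9 → 112.
|103.2 − 112| = 8.8.

8.80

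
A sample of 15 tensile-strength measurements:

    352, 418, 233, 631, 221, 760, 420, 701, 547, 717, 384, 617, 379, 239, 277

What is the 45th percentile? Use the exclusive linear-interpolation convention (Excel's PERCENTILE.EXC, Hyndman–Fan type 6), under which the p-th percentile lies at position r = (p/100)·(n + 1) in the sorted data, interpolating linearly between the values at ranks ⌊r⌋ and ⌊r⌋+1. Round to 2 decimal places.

390.80

Sorted: 221, 233, 239, 277, 352, 379, 384, 418, 420, 547, 617, 631, 701, 717, 760.
n = 15.
r = (45/100)·(15 + 1) = 7.2.
Rank 7 is 384 and rank 8 is 418.
Interpolate: 384 + 0.2·(418 − 384) = 384 + 0.2·34 = 390.8.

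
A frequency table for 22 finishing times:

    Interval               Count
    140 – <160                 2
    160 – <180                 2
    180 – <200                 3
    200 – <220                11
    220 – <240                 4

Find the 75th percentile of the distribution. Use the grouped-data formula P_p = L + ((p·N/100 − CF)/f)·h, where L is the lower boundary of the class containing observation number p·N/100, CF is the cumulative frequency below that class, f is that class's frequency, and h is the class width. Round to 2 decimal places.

N = 22; target position k = 75/100 · 22 = 16.5.
Cumulative frequencies: 2, 4, 7, 18, 22.
Observation 16.5 falls in the class 200 – <220.
L = 200, CF = 7, f = 11, h = 20.
P75 = 200 + ((16.5 − 7)/11)·20 = 200 + 17.2727 = 217.273.

217.27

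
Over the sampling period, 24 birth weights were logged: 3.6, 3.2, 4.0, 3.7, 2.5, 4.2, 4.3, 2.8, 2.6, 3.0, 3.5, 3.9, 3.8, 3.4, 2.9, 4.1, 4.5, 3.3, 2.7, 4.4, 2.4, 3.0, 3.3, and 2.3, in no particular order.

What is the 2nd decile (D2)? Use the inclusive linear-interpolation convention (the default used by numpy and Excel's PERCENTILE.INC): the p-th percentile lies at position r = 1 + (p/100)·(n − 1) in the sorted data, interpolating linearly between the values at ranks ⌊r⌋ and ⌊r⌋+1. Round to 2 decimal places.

Sorted: 2.3, 2.4, 2.5, 2.6, 2.7, 2.8, 2.9, 3.0, 3.0, 3.2, 3.3, 3.3, 3.4, 3.5, 3.6, 3.7, 3.8, 3.9, 4.0, 4.1, 4.2, 4.3, 4.4, 4.5.
n = 24.
r = 1 + (20/100)·(24 − 1) = 1 + 4.6 = 5.6.
Rank 5 is 2.7 and rank 6 is 2.8.
Interpolate: 2.7 + 0.6·(2.8 − 2.7) = 2.7 + 0.6·0.1 = 2.76.

2.76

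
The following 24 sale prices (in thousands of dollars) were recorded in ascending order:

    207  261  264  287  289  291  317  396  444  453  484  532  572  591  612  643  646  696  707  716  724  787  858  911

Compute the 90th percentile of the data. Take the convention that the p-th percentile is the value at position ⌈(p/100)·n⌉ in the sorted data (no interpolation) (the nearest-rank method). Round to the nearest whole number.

787

n = 24.
Position = ⌈90/100 · 24⌉ = ⌈21.6⌉ = 22.
The value at rank 22 is 787.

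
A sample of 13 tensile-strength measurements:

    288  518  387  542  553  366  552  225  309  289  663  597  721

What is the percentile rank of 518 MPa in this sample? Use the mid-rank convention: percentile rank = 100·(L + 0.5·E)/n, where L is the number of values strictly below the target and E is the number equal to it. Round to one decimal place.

50.0

Sorted: 225, 288, 289, 309, 366, 387, 518, 542, 552, 553, 597, 663, 721.
Count below 518: L = 6; count equal: E = 1; n = 13.
Percentile rank = 100·(6 + 0.5·1)/13 = 100·6.5/13 = 50.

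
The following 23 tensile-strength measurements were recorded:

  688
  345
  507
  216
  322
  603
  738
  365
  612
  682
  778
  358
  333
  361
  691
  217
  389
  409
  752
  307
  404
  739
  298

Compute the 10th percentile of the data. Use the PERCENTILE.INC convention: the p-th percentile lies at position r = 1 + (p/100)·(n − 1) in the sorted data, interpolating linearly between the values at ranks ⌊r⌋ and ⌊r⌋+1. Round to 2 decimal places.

299.80

Sorted: 216, 217, 298, 307, 322, 333, 345, 358, 361, 365, 389, 404, 409, 507, 603, 612, 682, 688, 691, 738, 739, 752, 778.
n = 23.
r = 1 + (10/100)·(23 − 1) = 1 + 2.2 = 3.2.
Rank 3 is 298 and rank 4 is 307.
Interpolate: 298 + 0.2·(307 − 298) = 298 + 0.2·9 = 299.8.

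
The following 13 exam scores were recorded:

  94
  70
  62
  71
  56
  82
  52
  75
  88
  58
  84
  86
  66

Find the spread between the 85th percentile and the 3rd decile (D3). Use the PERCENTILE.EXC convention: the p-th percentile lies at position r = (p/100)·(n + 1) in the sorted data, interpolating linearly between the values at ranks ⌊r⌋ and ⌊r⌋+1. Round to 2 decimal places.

25.00

Sorted: 52, 56, 58, 62, 66, 70, 71, 75, 82, 84, 86, 88, 94.
n = 13.
P30: r = 4.2; ranks 4–5 are 62, 66; interpolating gives 62.8.
P85: r = 11.9; ranks 11–12 are 86, 88; interpolating gives 87.8.
Difference: 87.8 − 62.8 = 25.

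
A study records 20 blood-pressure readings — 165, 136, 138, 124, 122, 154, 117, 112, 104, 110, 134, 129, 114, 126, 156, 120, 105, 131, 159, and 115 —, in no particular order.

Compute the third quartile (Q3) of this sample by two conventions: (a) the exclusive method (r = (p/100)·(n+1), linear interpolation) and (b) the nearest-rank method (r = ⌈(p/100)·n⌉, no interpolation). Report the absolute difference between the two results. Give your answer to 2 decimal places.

1.50

Sorted: 104, 105, 110, 112, 114, 115, 117, 120, 122, 124, 126, 129, 131, 134, 136, 138, 154, 156, 159, 165.
n = 20.
(a) r = 15.75; between ranks 15 (136) and 16 (138): 137.5.
(b) the nearest-rank method: rank 15 → 136.
|137.5 − 136| = 1.5.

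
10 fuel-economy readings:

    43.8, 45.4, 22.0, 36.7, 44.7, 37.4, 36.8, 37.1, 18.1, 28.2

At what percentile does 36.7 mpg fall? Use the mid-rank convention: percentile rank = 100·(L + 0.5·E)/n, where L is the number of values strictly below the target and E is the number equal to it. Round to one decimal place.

Sorted: 18.1, 22.0, 28.2, 36.7, 36.8, 37.1, 37.4, 43.8, 44.7, 45.4.
Count below 36.7: L = 3; count equal: E = 1; n = 10.
Percentile rank = 100·(3 + 0.5·1)/10 = 100·3.5/10 = 35.

35.0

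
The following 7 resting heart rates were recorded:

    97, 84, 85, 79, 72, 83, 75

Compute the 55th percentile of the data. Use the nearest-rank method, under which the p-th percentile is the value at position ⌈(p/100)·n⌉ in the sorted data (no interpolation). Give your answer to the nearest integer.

83

Sorted: 72, 75, 79, 83, 84, 85, 97.
n = 7.
Position = ⌈55/100 · 7⌉ = ⌈3.85⌉ = 4.
The value at rank 4 is 83.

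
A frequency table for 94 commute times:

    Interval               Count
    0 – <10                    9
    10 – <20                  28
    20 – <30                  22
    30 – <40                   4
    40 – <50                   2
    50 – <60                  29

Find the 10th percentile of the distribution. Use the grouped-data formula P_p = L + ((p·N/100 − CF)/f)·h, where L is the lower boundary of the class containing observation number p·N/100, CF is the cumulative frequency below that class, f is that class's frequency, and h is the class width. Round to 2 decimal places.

10.14

N = 94; target position k = 10/100 · 94 = 9.4.
Cumulative frequencies: 9, 37, 59, 63, 65, 94.
Observation 9.4 falls in the class 10 – <20.
L = 10, CF = 9, f = 28, h = 10.
P10 = 10 + ((9.4 − 9)/28)·10 = 10 + 0.142857 = 10.1429.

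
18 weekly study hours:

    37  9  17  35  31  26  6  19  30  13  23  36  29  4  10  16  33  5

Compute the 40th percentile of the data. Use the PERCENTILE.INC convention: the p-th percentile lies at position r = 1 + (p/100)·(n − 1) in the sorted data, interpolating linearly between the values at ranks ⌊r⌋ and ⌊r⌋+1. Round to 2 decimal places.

16.80

Sorted: 4, 5, 6, 9, 10, 13, 16, 17, 19, 23, 26, 29, 30, 31, 33, 35, 36, 37.
n = 18.
r = 1 + (40/100)·(18 − 1) = 1 + 6.8 = 7.8.
Rank 7 is 16 and rank 8 is 17.
Interpolate: 16 + 0.8·(17 − 16) = 16 + 0.8·1 = 16.8.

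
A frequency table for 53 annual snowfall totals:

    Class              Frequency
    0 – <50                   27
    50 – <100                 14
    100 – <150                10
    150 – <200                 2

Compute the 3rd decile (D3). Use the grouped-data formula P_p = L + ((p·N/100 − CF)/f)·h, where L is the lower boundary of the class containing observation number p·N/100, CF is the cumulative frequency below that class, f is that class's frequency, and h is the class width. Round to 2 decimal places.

N = 53; target position k = 30/100 · 53 = 15.9.
Cumulative frequencies: 27, 41, 51, 53.
Observation 15.9 falls in the class 0 – <50.
L = 0, CF = 0, f = 27, h = 50.
P30 = 0 + ((15.9 − 0)/27)·50 = 0 + 29.4444 = 29.4444.

29.44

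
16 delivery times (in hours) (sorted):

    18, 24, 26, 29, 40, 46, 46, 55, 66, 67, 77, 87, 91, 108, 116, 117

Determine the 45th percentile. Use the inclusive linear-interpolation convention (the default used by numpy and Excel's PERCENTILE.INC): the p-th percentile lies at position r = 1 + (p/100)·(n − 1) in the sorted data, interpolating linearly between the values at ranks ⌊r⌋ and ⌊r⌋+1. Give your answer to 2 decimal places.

52.75

n = 16.
r = 1 + (45/100)·(16 − 1) = 1 + 6.75 = 7.75.
Rank 7 is 46 and rank 8 is 55.
Interpolate: 46 + 0.75·(55 − 46) = 46 + 0.75·9 = 52.75.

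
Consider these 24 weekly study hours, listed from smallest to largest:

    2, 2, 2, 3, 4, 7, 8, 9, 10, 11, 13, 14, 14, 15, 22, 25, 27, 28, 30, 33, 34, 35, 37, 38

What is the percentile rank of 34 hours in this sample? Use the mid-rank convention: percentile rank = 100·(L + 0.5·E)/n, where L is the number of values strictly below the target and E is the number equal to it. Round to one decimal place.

85.4

Count below 34: L = 20; count equal: E = 1; n = 24.
Percentile rank = 100·(20 + 0.5·1)/24 = 100·20.5/24 = 85.42.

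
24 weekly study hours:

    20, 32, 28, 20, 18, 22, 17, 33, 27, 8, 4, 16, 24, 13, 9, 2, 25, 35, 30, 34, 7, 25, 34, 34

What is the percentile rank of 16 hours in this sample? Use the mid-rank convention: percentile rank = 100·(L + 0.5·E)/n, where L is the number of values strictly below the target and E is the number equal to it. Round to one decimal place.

27.1

Sorted: 2, 4, 7, 8, 9, 13, 16, 17, 18, 20, 20, 22, 24, 25, 25, 27, 28, 30, 32, 33, 34, 34, 34, 35.
Count below 16: L = 6; count equal: E = 1; n = 24.
Percentile rank = 100·(6 + 0.5·1)/24 = 100·6.5/24 = 27.08.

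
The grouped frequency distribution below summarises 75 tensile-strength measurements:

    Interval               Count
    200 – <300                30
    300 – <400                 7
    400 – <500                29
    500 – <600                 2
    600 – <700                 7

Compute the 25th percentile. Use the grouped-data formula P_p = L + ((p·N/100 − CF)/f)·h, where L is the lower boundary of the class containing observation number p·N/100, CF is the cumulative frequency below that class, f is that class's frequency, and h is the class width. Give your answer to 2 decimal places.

262.50

N = 75; target position k = 25/100 · 75 = 18.75.
Cumulative frequencies: 30, 37, 66, 68, 75.
Observation 18.75 falls in the class 200 – <300.
L = 200, CF = 0, f = 30, h = 100.
P25 = 200 + ((18.75 − 0)/30)·100 = 200 + 62.5 = 262.5.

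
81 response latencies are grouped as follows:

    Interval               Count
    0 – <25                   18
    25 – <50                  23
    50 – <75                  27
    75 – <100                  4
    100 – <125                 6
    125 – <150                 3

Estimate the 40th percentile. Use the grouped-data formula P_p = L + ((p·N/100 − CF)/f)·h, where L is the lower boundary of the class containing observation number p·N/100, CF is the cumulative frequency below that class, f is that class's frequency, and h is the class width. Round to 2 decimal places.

40.65

N = 81; target position k = 40/100 · 81 = 32.4.
Cumulative frequencies: 18, 41, 68, 72, 78, 81.
Observation 32.4 falls in the class 25 – <50.
L = 25, CF = 18, f = 23, h = 25.
P40 = 25 + ((32.4 − 18)/23)·25 = 25 + 15.6522 = 40.6522.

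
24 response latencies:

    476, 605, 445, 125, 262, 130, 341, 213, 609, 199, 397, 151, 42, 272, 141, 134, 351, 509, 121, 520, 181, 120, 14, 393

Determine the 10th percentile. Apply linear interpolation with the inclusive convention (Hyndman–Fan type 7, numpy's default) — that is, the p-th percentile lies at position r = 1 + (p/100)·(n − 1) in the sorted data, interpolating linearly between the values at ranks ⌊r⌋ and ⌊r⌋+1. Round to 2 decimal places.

120.30

Sorted: 14, 42, 120, 121, 125, 130, 134, 141, 151, 181, 199, 213, 262, 272, 341, 351, 393, 397, 445, 476, 509, 520, 605, 609.
n = 24.
r = 1 + (10/100)·(24 − 1) = 1 + 2.3 = 3.3.
Rank 3 is 120 and rank 4 is 121.
Interpolate: 120 + 0.3·(121 − 120) = 120 + 0.3·1 = 120.3.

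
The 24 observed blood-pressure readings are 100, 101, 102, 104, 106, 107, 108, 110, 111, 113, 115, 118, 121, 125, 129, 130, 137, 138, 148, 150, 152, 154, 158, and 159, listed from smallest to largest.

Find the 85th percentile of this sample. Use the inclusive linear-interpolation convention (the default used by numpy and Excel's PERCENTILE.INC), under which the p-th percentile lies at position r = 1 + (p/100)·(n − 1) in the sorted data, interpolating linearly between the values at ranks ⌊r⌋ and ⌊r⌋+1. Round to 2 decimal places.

n = 24.
r = 1 + (85/100)·(24 − 1) = 1 + 19.55 = 20.55.
Rank 20 is 150 and rank 21 is 152.
Interpolate: 150 + 0.55·(152 − 150) = 150 + 0.55·2 = 151.1.

151.10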